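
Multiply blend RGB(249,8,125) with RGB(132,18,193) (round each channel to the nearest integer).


Multiply: C = A×B/255, rounded to nearest integer
R: 249×132/255 = 32868/255 ≈ 128.894 → 129
G: 8×18/255 = 144/255 ≈ 0.565 → 1
B: 125×193/255 = 24125/255 ≈ 94.608 → 95
= RGB(129, 1, 95)


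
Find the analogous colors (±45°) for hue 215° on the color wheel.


Base hue: 215°
Left analog: (215 - 45) mod 360 = 170°
Right analog: (215 + 45) mod 360 = 260°
Analogous hues = 170° and 260°


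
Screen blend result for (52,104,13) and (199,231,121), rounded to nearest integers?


Screen: C = 255 - (255-A)×(255-B)/255, rounded to nearest integer
R: 255 - (255-52)×(255-199)/255 = 255 - 11368/255 ≈ 255 - 44.580 = 210.420 → 210
G: 255 - (255-104)×(255-231)/255 = 255 - 3624/255 ≈ 255 - 14.212 = 240.788 → 241
B: 255 - (255-13)×(255-121)/255 = 255 - 32428/255 ≈ 255 - 127.169 = 127.831 → 128
= RGB(210, 241, 128)


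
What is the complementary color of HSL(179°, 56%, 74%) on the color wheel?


Complement = opposite side of color wheel = hue + 180°
H' = (179 + 180) mod 360 = 359°
S and L unchanged.
= HSL(359°, 56%, 74%)


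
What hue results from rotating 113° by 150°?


New hue = (H + rotation) mod 360
New hue = (113 + 150) mod 360
= 263 mod 360
= 263°


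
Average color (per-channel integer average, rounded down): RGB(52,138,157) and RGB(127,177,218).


Midpoint: each channel = ⌊(C₁+C₂)/2⌋
R: ⌊(52+127)/2⌋ = 89
G: ⌊(138+177)/2⌋ = 157
B: ⌊(157+218)/2⌋ = 187
= RGB(89, 157, 187)


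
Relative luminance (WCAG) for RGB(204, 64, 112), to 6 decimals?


Linearize each channel (sRGB transfer function): c = v/255; c_lin = c/12.92 if c ≤ 0.04045, else ((c+0.055)/1.055)^2.4
  R: 204/255 ≈ 0.800000 > 0.04045 → ((0.800000+0.055)/1.055)^2.4 ≈ 0.603827
  G: 64/255 ≈ 0.250980 > 0.04045 → ((0.250980+0.055)/1.055)^2.4 ≈ 0.051269
  B: 112/255 ≈ 0.439216 > 0.04045 → ((0.439216+0.055)/1.055)^2.4 ≈ 0.162029
R_lin = 0.603827, G_lin = 0.051269, B_lin = 0.162029
L = 0.2126×R + 0.7152×G + 0.0722×B
L = 0.2126×0.603827 + 0.7152×0.051269 + 0.0722×0.162029
L ≈ 0.176740


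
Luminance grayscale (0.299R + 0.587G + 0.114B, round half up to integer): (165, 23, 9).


Gray = 0.299×R + 0.587×G + 0.114×B
Gray = 0.299×165 + 0.587×23 + 0.114×9
Gray = 49.335 + 13.501 + 1.026
Gray = 63.862 → round half up → 64
Gray = 64


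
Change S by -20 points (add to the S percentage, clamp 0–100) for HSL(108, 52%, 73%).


Original S = 52%
Adjustment = -20 percentage points
New S = 52 + (-20) = 32
Clamp to [0, 100] → 32
= HSL(108°, 32%, 73%)


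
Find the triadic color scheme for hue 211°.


Triadic: equally spaced at 120° intervals
H1 = 211°
H2 = (211 + 120) mod 360 = 331°
H3 = (211 + 240) mod 360 = 91°
Triadic = 211°, 331°, 91°


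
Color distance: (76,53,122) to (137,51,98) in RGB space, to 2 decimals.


d = √[(R₁-R₂)² + (G₁-G₂)² + (B₁-B₂)²]
d = √[(76-137)² + (53-51)² + (122-98)²]
d = √[3721 + 4 + 576]
d = √4301
d ≈ 65.58


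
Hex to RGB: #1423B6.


14 → 20 (R)
23 → 35 (G)
B6 → 182 (B)
= RGB(20, 35, 182)


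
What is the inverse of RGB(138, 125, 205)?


Invert: (255-R, 255-G, 255-B)
R: 255-138 = 117
G: 255-125 = 130
B: 255-205 = 50
= RGB(117, 130, 50)


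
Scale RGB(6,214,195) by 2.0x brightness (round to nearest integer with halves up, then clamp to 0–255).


Multiply each channel by 2.0, round half up, clamp to [0, 255]
R: 6×2.0 = 12
G: 214×2.0 = 428 → clamp → 255
B: 195×2.0 = 390 → clamp → 255
= RGB(12, 255, 255)


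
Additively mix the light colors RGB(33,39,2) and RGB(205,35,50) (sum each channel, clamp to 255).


Additive: each channel = min(255, C₁+C₂)
R: 33+205 = 238 → 238
G: 39+35 = 74 → 74
B: 2+50 = 52 → 52
= RGB(238, 74, 52)


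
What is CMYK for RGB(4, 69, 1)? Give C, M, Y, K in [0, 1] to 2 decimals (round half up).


R'=4/255≈0.0157, G'=69/255≈0.2706, B'=1/255≈0.0039
K = 1 - max(R',G',B') = 1 - 69/255 = 186/255 = 0.72941… → 0.73
(1-R'-K)/(1-K) simplifies to (max-R)/max with max = 69:
C = (69-4)/69 = 65/69 = 0.94202… → 0.94
M = (69-69)/69 = 0/69 = 0 → 0.00
Y = (69-1)/69 = 68/69 = 0.98550… → 0.99
= CMYK(0.94, 0.00, 0.99, 0.73)


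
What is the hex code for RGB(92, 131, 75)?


R = 92 → 5C (hex)
G = 131 → 83 (hex)
B = 75 → 4B (hex)
Hex = #5C834B


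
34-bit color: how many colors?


Colors = 2^bits = 2^34
= 17,179,869,184 colors


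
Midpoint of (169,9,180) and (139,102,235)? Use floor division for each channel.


Midpoint: each channel = ⌊(C₁+C₂)/2⌋
R: ⌊(169+139)/2⌋ = 154
G: ⌊(9+102)/2⌋ = 55
B: ⌊(180+235)/2⌋ = 207
= RGB(154, 55, 207)


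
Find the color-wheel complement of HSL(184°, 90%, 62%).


Complement = opposite side of color wheel = hue + 180°
H' = (184 + 180) mod 360 = 4°
S and L unchanged.
= HSL(4°, 90%, 62%)


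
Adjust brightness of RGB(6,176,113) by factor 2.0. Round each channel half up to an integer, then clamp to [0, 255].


Multiply each channel by 2.0, round half up, clamp to [0, 255]
R: 6×2.0 = 12
G: 176×2.0 = 352 → clamp → 255
B: 113×2.0 = 226
= RGB(12, 255, 226)


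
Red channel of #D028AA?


Color: #D028AA
R = D0 = 208
G = 28 = 40
B = AA = 170
Red = 208


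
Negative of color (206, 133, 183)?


Invert: (255-R, 255-G, 255-B)
R: 255-206 = 49
G: 255-133 = 122
B: 255-183 = 72
= RGB(49, 122, 72)


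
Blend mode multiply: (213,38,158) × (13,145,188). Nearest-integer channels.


Multiply: C = A×B/255, rounded to nearest integer
R: 213×13/255 = 2769/255 ≈ 10.859 → 11
G: 38×145/255 = 5510/255 ≈ 21.608 → 22
B: 158×188/255 = 29704/255 ≈ 116.486 → 116
= RGB(11, 22, 116)


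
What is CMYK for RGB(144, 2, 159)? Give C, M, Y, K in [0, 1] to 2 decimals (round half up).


R'=144/255≈0.5647, G'=2/255≈0.0078, B'=159/255≈0.6235
K = 1 - max(R',G',B') = 1 - 159/255 = 96/255 = 0.37647… → 0.38
(1-R'-K)/(1-K) simplifies to (max-R)/max with max = 159:
C = (159-144)/159 = 15/159 = 0.09433… → 0.09
M = (159-2)/159 = 157/159 = 0.98742… → 0.99
Y = (159-159)/159 = 0/159 = 0 → 0.00
= CMYK(0.09, 0.99, 0.00, 0.38)


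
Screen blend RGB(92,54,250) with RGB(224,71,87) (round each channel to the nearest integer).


Screen: C = 255 - (255-A)×(255-B)/255, rounded to nearest integer
R: 255 - (255-92)×(255-224)/255 = 255 - 5053/255 ≈ 255 - 19.816 = 235.184 → 235
G: 255 - (255-54)×(255-71)/255 = 255 - 36984/255 ≈ 255 - 145.035 = 109.965 → 110
B: 255 - (255-250)×(255-87)/255 = 255 - 840/255 ≈ 255 - 3.294 = 251.706 → 252
= RGB(235, 110, 252)


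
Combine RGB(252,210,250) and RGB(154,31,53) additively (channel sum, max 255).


Additive: each channel = min(255, C₁+C₂)
R: 252+154 = 406 → 255
G: 210+31 = 241 → 241
B: 250+53 = 303 → 255
= RGB(255, 241, 255)


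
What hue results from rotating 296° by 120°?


New hue = (H + rotation) mod 360
New hue = (296 + 120) mod 360
= 416 mod 360
= 56°


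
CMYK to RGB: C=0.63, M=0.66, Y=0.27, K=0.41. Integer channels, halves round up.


R = 255 × (1-C) × (1-K) = 255 × 0.37 × 0.59 = 55.6665 → 56
G = 255 × (1-M) × (1-K) = 255 × 0.34 × 0.59 = 51.153 → 51
B = 255 × (1-Y) × (1-K) = 255 × 0.73 × 0.59 = 109.8285 → 110
= RGB(56, 51, 110)


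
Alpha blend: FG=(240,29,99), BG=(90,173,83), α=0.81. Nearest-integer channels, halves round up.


C = α×F + (1-α)×B, with 1-α = 0.19
R: 0.81×240 + 0.19×90 = 194.40 + 17.10 = 211.50 → 212
G: 0.81×29 + 0.19×173 = 23.49 + 32.87 = 56.36 → 56
B: 0.81×99 + 0.19×83 = 80.19 + 15.77 = 95.96 → 96
= RGB(212, 56, 96)


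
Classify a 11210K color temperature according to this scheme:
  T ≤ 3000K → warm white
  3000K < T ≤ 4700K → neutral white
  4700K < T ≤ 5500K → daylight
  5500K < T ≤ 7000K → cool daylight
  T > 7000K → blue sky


Temperature: 11210K
11210K > 7000K → blue sky
Classification: blue sky


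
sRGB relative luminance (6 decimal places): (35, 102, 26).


Linearize each channel (sRGB transfer function): c = v/255; c_lin = c/12.92 if c ≤ 0.04045, else ((c+0.055)/1.055)^2.4
  R: 35/255 ≈ 0.137255 > 0.04045 → ((0.137255+0.055)/1.055)^2.4 ≈ 0.016807
  G: 102/255 ≈ 0.400000 > 0.04045 → ((0.400000+0.055)/1.055)^2.4 ≈ 0.132868
  B: 26/255 ≈ 0.101961 > 0.04045 → ((0.101961+0.055)/1.055)^2.4 ≈ 0.010330
R_lin = 0.016807, G_lin = 0.132868, B_lin = 0.010330
L = 0.2126×R + 0.7152×G + 0.0722×B
L = 0.2126×0.016807 + 0.7152×0.132868 + 0.0722×0.010330
L ≈ 0.099346


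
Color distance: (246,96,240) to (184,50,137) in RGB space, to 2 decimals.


d = √[(R₁-R₂)² + (G₁-G₂)² + (B₁-B₂)²]
d = √[(246-184)² + (96-50)² + (240-137)²]
d = √[3844 + 2116 + 10609]
d = √16569
d ≈ 128.72


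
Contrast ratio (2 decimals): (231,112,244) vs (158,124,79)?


Linearize each sRGB channel c=v/255: c/12.92 if c ≤ 0.04045 else ((c+0.055)/1.055)^2.4
L = 0.2126×R_lin + 0.7152×G_lin + 0.0722×B_lin
Color 1 (231,112,244):
  R=231: 231/255≈0.9059 > 0.04045 → ((0.9059+0.055)/1.055)^2.4 ≈ 0.79910
  G=112: 112/255≈0.4392 > 0.04045 → ((0.4392+0.055)/1.055)^2.4 ≈ 0.16203
  B=244: 244/255≈0.9569 > 0.04045 → ((0.9569+0.055)/1.055)^2.4 ≈ 0.90466
  L1 = 0.2126×0.79910 + 0.7152×0.16203 + 0.0722×0.90466 ≈ 0.35109
Color 2 (158,124,79):
  R=158: 158/255≈0.6196 > 0.04045 → ((0.6196+0.055)/1.055)^2.4 ≈ 0.34191
  G=124: 124/255≈0.4863 > 0.04045 → ((0.4863+0.055)/1.055)^2.4 ≈ 0.20156
  B=79: 79/255≈0.3098 > 0.04045 → ((0.3098+0.055)/1.055)^2.4 ≈ 0.07819
  L2 = 0.2126×0.34191 + 0.7152×0.20156 + 0.0722×0.07819 ≈ 0.22249
Lighter = 0.35109, Darker = 0.22249
Ratio = (L_lighter + 0.05) / (L_darker + 0.05)
Ratio = (0.35109 + 0.05) / (0.22249 + 0.05) = 0.40109 / 0.27249 ≈ 1.4719
Ratio ≈ 1.47:1


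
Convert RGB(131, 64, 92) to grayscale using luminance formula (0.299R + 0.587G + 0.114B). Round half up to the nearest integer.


Gray = 0.299×R + 0.587×G + 0.114×B
Gray = 0.299×131 + 0.587×64 + 0.114×92
Gray = 39.169 + 37.568 + 10.488
Gray = 87.225 → round half up → 87
Gray = 87


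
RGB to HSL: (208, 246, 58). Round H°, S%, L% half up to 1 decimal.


Normalize: R'=208/255≈0.8157, G'=246/255≈0.9647, B'=58/255≈0.2275
Max=246/255, Min=58/255, Δ=Max-Min=188/255
L = (Max+Min)/2 = (246+58)/510 = 304/510 = 0.59607… → L = 59.6%
L > 0.5 → S = Δ/(2-Max-Min) = 188/(510-246-58) = 188/206 = 0.91262… → S = 91.3%
(the 1/255 factors cancel in S and H, so raw channel differences can be used)
Max is G' → H = 60 × ((B-R)/Δ + 2) = 60 × ((58-208)/188 + 2)
  -150/188 + 2 = -0.7978… + 2 = 1.2021…
  H = 60 × 1.2021… = 72.127…° → H = 72.1°
= HSL(72.1°, 91.3%, 59.6%)


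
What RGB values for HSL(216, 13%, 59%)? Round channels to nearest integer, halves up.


H=216°, S=0.13, L=0.59
C = (1-|2L-1|)×S = (1-|0.18|)×0.13 = 0.1066
H' = H/60 = 216/60 ≈ 3.6000; X = C×(1-|H' mod 2 - 1|) = 0.04264
m = L - C/2 = 0.59 - 0.0533 = 0.5367
Sector ⌊H'⌋ = 3 → (R',G',B') = (0.0, 0.04264, 0.1066)
RGB = ((R'+m)×255, (G'+m)×255, (B'+m)×255) = (136.8585, 147.7317, 164.0415)
Round half up → RGB(137, 148, 164)


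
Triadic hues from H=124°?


Triadic: equally spaced at 120° intervals
H1 = 124°
H2 = (124 + 120) mod 360 = 244°
H3 = (124 + 240) mod 360 = 4°
Triadic = 124°, 244°, 4°


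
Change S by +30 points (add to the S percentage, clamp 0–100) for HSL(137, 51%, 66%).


Original S = 51%
Adjustment = +30 percentage points
New S = 51 + (30) = 81
Clamp to [0, 100] → 81
= HSL(137°, 81%, 66%)


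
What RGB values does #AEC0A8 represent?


AE → 174 (R)
C0 → 192 (G)
A8 → 168 (B)
= RGB(174, 192, 168)


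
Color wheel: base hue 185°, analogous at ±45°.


Base hue: 185°
Left analog: (185 - 45) mod 360 = 140°
Right analog: (185 + 45) mod 360 = 230°
Analogous hues = 140° and 230°


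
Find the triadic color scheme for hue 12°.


Triadic: equally spaced at 120° intervals
H1 = 12°
H2 = (12 + 120) mod 360 = 132°
H3 = (12 + 240) mod 360 = 252°
Triadic = 12°, 132°, 252°


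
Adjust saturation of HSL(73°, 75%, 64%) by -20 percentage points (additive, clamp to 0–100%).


Original S = 75%
Adjustment = -20 percentage points
New S = 75 + (-20) = 55
Clamp to [0, 100] → 55
= HSL(73°, 55%, 64%)


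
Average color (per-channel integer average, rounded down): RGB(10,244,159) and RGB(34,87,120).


Midpoint: each channel = ⌊(C₁+C₂)/2⌋
R: ⌊(10+34)/2⌋ = 22
G: ⌊(244+87)/2⌋ = 165
B: ⌊(159+120)/2⌋ = 139
= RGB(22, 165, 139)


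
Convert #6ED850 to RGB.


6E → 110 (R)
D8 → 216 (G)
50 → 80 (B)
= RGB(110, 216, 80)


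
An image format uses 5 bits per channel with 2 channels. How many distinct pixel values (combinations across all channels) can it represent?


Total bits = 5 bits/channel × 2 channels = 10 bits
Distinct pixel values = 2^10
= 1,024 pixel values


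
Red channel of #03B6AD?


Color: #03B6AD
R = 03 = 3
G = B6 = 182
B = AD = 173
Red = 3


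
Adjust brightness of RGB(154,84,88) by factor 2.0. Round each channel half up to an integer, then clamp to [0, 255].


Multiply each channel by 2.0, round half up, clamp to [0, 255]
R: 154×2.0 = 308 → clamp → 255
G: 84×2.0 = 168
B: 88×2.0 = 176
= RGB(255, 168, 176)


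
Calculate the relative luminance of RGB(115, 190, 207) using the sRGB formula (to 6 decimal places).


Linearize each channel (sRGB transfer function): c = v/255; c_lin = c/12.92 if c ≤ 0.04045, else ((c+0.055)/1.055)^2.4
  R: 115/255 ≈ 0.450980 > 0.04045 → ((0.450980+0.055)/1.055)^2.4 ≈ 0.171441
  G: 190/255 ≈ 0.745098 > 0.04045 → ((0.745098+0.055)/1.055)^2.4 ≈ 0.514918
  B: 207/255 ≈ 0.811765 > 0.04045 → ((0.811765+0.055)/1.055)^2.4 ≈ 0.623960
R_lin = 0.171441, G_lin = 0.514918, B_lin = 0.623960
L = 0.2126×R + 0.7152×G + 0.0722×B
L = 0.2126×0.171441 + 0.7152×0.514918 + 0.0722×0.623960
L ≈ 0.449767


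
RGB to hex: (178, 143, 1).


R = 178 → B2 (hex)
G = 143 → 8F (hex)
B = 1 → 01 (hex)
Hex = #B28F01


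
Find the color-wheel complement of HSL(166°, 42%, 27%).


Complement = opposite side of color wheel = hue + 180°
H' = (166 + 180) mod 360 = 346°
S and L unchanged.
= HSL(346°, 42%, 27%)


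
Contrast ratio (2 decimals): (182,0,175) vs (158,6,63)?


Linearize each sRGB channel c=v/255: c/12.92 if c ≤ 0.04045 else ((c+0.055)/1.055)^2.4
L = 0.2126×R_lin + 0.7152×G_lin + 0.0722×B_lin
Color 1 (182,0,175):
  R=182: 182/255≈0.7137 > 0.04045 → ((0.7137+0.055)/1.055)^2.4 ≈ 0.46778
  G=0: 0/255≈0.0000 ≤ 0.04045 → 0.0000/12.92 ≈ 0.00000
  B=175: 175/255≈0.6863 > 0.04045 → ((0.6863+0.055)/1.055)^2.4 ≈ 0.42869
  L1 = 0.2126×0.46778 + 0.7152×0.00000 + 0.0722×0.42869 ≈ 0.13040
Color 2 (158,6,63):
  R=158: 158/255≈0.6196 > 0.04045 → ((0.6196+0.055)/1.055)^2.4 ≈ 0.34191
  G=6: 6/255≈0.0235 ≤ 0.04045 → 0.0235/12.92 ≈ 0.00182
  B=63: 63/255≈0.2471 > 0.04045 → ((0.2471+0.055)/1.055)^2.4 ≈ 0.04971
  L2 = 0.2126×0.34191 + 0.7152×0.00182 + 0.0722×0.04971 ≈ 0.07758
Lighter = 0.13040, Darker = 0.07758
Ratio = (L_lighter + 0.05) / (L_darker + 0.05)
Ratio = (0.13040 + 0.05) / (0.07758 + 0.05) = 0.18040 / 0.12758 ≈ 1.4140
Ratio ≈ 1.41:1


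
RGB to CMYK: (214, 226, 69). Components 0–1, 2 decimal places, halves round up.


R'=214/255≈0.8392, G'=226/255≈0.8863, B'=69/255≈0.2706
K = 1 - max(R',G',B') = 1 - 226/255 = 29/255 = 0.11372… → 0.11
(1-R'-K)/(1-K) simplifies to (max-R)/max with max = 226:
C = (226-214)/226 = 12/226 = 0.05309… → 0.05
M = (226-226)/226 = 0/226 = 0 → 0.00
Y = (226-69)/226 = 157/226 = 0.69469… → 0.69
= CMYK(0.05, 0.00, 0.69, 0.11)


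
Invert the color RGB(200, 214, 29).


Invert: (255-R, 255-G, 255-B)
R: 255-200 = 55
G: 255-214 = 41
B: 255-29 = 226
= RGB(55, 41, 226)


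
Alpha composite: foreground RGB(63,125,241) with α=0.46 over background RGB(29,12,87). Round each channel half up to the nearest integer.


C = α×F + (1-α)×B, with 1-α = 0.54
R: 0.46×63 + 0.54×29 = 28.98 + 15.66 = 44.64 → 45
G: 0.46×125 + 0.54×12 = 57.50 + 6.48 = 63.98 → 64
B: 0.46×241 + 0.54×87 = 110.86 + 46.98 = 157.84 → 158
= RGB(45, 64, 158)


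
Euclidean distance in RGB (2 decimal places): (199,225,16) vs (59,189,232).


d = √[(R₁-R₂)² + (G₁-G₂)² + (B₁-B₂)²]
d = √[(199-59)² + (225-189)² + (16-232)²]
d = √[19600 + 1296 + 46656]
d = √67552
d ≈ 259.91


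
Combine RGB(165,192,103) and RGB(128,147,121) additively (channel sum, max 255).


Additive: each channel = min(255, C₁+C₂)
R: 165+128 = 293 → 255
G: 192+147 = 339 → 255
B: 103+121 = 224 → 224
= RGB(255, 255, 224)


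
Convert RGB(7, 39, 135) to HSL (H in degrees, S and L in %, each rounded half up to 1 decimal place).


Normalize: R'=7/255≈0.0275, G'=39/255≈0.1529, B'=135/255≈0.5294
Max=135/255, Min=7/255, Δ=Max-Min=128/255
L = (Max+Min)/2 = (135+7)/510 = 142/510 = 0.27843… → L = 27.8%
L ≤ 0.5 → S = Δ/(Max+Min) = 128/(135+7) = 128/142 = 0.90140… → S = 90.1%
(the 1/255 factors cancel in S and H, so raw channel differences can be used)
Max is B' → H = 60 × ((R-G)/Δ + 4) = 60 × ((7-39)/128 + 4)
  -32/128 + 4 = -0.25 + 4 = 3.75
  H = 60 × 3.75 = 225° → H = 225.0°
= HSL(225.0°, 90.1%, 27.8%)


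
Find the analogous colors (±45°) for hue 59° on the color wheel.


Base hue: 59°
Left analog: (59 - 45) mod 360 = 14°
Right analog: (59 + 45) mod 360 = 104°
Analogous hues = 14° and 104°


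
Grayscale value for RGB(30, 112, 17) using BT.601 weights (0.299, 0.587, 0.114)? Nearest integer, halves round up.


Gray = 0.299×R + 0.587×G + 0.114×B
Gray = 0.299×30 + 0.587×112 + 0.114×17
Gray = 8.970 + 65.744 + 1.938
Gray = 76.652 → round half up → 77
Gray = 77


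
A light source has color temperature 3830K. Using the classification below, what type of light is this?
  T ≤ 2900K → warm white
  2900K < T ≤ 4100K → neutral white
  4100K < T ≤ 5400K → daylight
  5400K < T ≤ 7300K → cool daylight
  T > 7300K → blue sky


Temperature: 3830K
2900K < 3830K ≤ 4100K → neutral white
Classification: neutral white


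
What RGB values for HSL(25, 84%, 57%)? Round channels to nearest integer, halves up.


H=25°, S=0.84, L=0.57
C = (1-|2L-1|)×S = (1-|0.14|)×0.84 = 0.7224
H' = H/60 = 25/60 ≈ 0.4167; X = C×(1-|H' mod 2 - 1|) = 0.301
m = L - C/2 = 0.57 - 0.3612 = 0.2088
Sector ⌊H'⌋ = 0 → (R',G',B') = (0.7224, 0.301, 0.0)
RGB = ((R'+m)×255, (G'+m)×255, (B'+m)×255) = (237.456, 129.999, 53.244)
Round half up → RGB(237, 130, 53)


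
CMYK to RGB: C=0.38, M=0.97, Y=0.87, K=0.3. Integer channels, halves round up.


R = 255 × (1-C) × (1-K) = 255 × 0.62 × 0.70 = 110.67 → 111
G = 255 × (1-M) × (1-K) = 255 × 0.03 × 0.70 = 5.355 → 5
B = 255 × (1-Y) × (1-K) = 255 × 0.13 × 0.70 = 23.205 → 23
= RGB(111, 5, 23)


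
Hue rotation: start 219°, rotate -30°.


New hue = (H + rotation) mod 360
New hue = (219 -30) mod 360
= 189 mod 360
= 189°


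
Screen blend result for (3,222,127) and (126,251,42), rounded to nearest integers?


Screen: C = 255 - (255-A)×(255-B)/255, rounded to nearest integer
R: 255 - (255-3)×(255-126)/255 = 255 - 32508/255 ≈ 255 - 127.482 = 127.518 → 128
G: 255 - (255-222)×(255-251)/255 = 255 - 132/255 ≈ 255 - 0.518 = 254.482 → 254
B: 255 - (255-127)×(255-42)/255 = 255 - 27264/255 ≈ 255 - 106.918 = 148.082 → 148
= RGB(128, 254, 148)


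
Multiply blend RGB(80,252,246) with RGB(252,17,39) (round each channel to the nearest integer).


Multiply: C = A×B/255, rounded to nearest integer
R: 80×252/255 = 20160/255 ≈ 79.059 → 79
G: 252×17/255 = 4284/255 ≈ 16.800 → 17
B: 246×39/255 = 9594/255 ≈ 37.624 → 38
= RGB(79, 17, 38)


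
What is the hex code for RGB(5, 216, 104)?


R = 5 → 05 (hex)
G = 216 → D8 (hex)
B = 104 → 68 (hex)
Hex = #05D868


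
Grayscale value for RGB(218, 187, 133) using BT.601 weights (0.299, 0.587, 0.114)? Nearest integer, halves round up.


Gray = 0.299×R + 0.587×G + 0.114×B
Gray = 0.299×218 + 0.587×187 + 0.114×133
Gray = 65.182 + 109.769 + 15.162
Gray = 190.113 → round half up → 190
Gray = 190


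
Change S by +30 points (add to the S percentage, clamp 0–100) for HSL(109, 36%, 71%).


Original S = 36%
Adjustment = +30 percentage points
New S = 36 + (30) = 66
Clamp to [0, 100] → 66
= HSL(109°, 66%, 71%)


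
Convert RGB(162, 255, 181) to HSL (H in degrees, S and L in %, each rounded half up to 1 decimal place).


Normalize: R'=162/255≈0.6353, G'=255/255≈1.0000, B'=181/255≈0.7098
Max=255/255, Min=162/255, Δ=Max-Min=93/255
L = (Max+Min)/2 = (255+162)/510 = 417/510 = 0.81764… → L = 81.8%
L > 0.5 → S = Δ/(2-Max-Min) = 93/(510-255-162) = 93/93 = 1 → S = 100.0%
(the 1/255 factors cancel in S and H, so raw channel differences can be used)
Max is G' → H = 60 × ((B-R)/Δ + 2) = 60 × ((181-162)/93 + 2)
  19/93 + 2 = 0.2043… + 2 = 2.2043…
  H = 60 × 2.2043… = 132.258…° → H = 132.3°
= HSL(132.3°, 100.0%, 81.8%)


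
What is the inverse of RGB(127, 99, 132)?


Invert: (255-R, 255-G, 255-B)
R: 255-127 = 128
G: 255-99 = 156
B: 255-132 = 123
= RGB(128, 156, 123)


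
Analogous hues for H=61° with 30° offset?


Base hue: 61°
Left analog: (61 - 30) mod 360 = 31°
Right analog: (61 + 30) mod 360 = 91°
Analogous hues = 31° and 91°


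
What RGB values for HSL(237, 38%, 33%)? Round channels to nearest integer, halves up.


H=237°, S=0.38, L=0.33
C = (1-|2L-1|)×S = (1-|-0.34|)×0.38 = 0.2508
H' = H/60 = 237/60 ≈ 3.9500; X = C×(1-|H' mod 2 - 1|) = 0.01254
m = L - C/2 = 0.33 - 0.1254 = 0.2046
Sector ⌊H'⌋ = 3 → (R',G',B') = (0.0, 0.01254, 0.2508)
RGB = ((R'+m)×255, (G'+m)×255, (B'+m)×255) = (52.173, 55.3707, 116.127)
Round half up → RGB(52, 55, 116)


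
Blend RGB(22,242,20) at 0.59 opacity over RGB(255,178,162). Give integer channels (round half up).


C = α×F + (1-α)×B, with 1-α = 0.41
R: 0.59×22 + 0.41×255 = 12.98 + 104.55 = 117.53 → 118
G: 0.59×242 + 0.41×178 = 142.78 + 72.98 = 215.76 → 216
B: 0.59×20 + 0.41×162 = 11.80 + 66.42 = 78.22 → 78
= RGB(118, 216, 78)


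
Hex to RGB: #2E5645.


2E → 46 (R)
56 → 86 (G)
45 → 69 (B)
= RGB(46, 86, 69)


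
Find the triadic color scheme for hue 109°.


Triadic: equally spaced at 120° intervals
H1 = 109°
H2 = (109 + 120) mod 360 = 229°
H3 = (109 + 240) mod 360 = 349°
Triadic = 109°, 229°, 349°


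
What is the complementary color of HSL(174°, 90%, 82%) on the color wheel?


Complement = opposite side of color wheel = hue + 180°
H' = (174 + 180) mod 360 = 354°
S and L unchanged.
= HSL(354°, 90%, 82%)


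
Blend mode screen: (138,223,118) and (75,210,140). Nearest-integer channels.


Screen: C = 255 - (255-A)×(255-B)/255, rounded to nearest integer
R: 255 - (255-138)×(255-75)/255 = 255 - 21060/255 ≈ 255 - 82.588 = 172.412 → 172
G: 255 - (255-223)×(255-210)/255 = 255 - 1440/255 ≈ 255 - 5.647 = 249.353 → 249
B: 255 - (255-118)×(255-140)/255 = 255 - 15755/255 ≈ 255 - 61.784 = 193.216 → 193
= RGB(172, 249, 193)


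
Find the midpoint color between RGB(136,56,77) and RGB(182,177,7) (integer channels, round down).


Midpoint: each channel = ⌊(C₁+C₂)/2⌋
R: ⌊(136+182)/2⌋ = 159
G: ⌊(56+177)/2⌋ = 116
B: ⌊(77+7)/2⌋ = 42
= RGB(159, 116, 42)


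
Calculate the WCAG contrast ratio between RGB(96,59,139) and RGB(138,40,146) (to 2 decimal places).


Linearize each sRGB channel c=v/255: c/12.92 if c ≤ 0.04045 else ((c+0.055)/1.055)^2.4
L = 0.2126×R_lin + 0.7152×G_lin + 0.0722×B_lin
Color 1 (96,59,139):
  R=96: 96/255≈0.3765 > 0.04045 → ((0.3765+0.055)/1.055)^2.4 ≈ 0.11697
  G=59: 59/255≈0.2314 > 0.04045 → ((0.2314+0.055)/1.055)^2.4 ≈ 0.04374
  B=139: 139/255≈0.5451 > 0.04045 → ((0.5451+0.055)/1.055)^2.4 ≈ 0.25818
  L1 = 0.2126×0.11697 + 0.7152×0.04374 + 0.0722×0.25818 ≈ 0.07479
Color 2 (138,40,146):
  R=138: 138/255≈0.5412 > 0.04045 → ((0.5412+0.055)/1.055)^2.4 ≈ 0.25415
  G=40: 40/255≈0.1569 > 0.04045 → ((0.1569+0.055)/1.055)^2.4 ≈ 0.02122
  B=146: 146/255≈0.5725 > 0.04045 → ((0.5725+0.055)/1.055)^2.4 ≈ 0.28744
  L2 = 0.2126×0.25415 + 0.7152×0.02122 + 0.0722×0.28744 ≈ 0.08996
Lighter = 0.08996, Darker = 0.07479
Ratio = (L_lighter + 0.05) / (L_darker + 0.05)
Ratio = (0.08996 + 0.05) / (0.07479 + 0.05) = 0.13996 / 0.12479 ≈ 1.1216
Ratio ≈ 1.12:1


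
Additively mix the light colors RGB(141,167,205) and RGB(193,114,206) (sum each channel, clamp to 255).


Additive: each channel = min(255, C₁+C₂)
R: 141+193 = 334 → 255
G: 167+114 = 281 → 255
B: 205+206 = 411 → 255
= RGB(255, 255, 255)


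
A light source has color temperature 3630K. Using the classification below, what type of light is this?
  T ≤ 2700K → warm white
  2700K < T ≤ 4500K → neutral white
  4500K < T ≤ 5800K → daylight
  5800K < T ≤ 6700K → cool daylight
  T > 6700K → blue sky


Temperature: 3630K
2700K < 3630K ≤ 4500K → neutral white
Classification: neutral white


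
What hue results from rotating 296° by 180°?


New hue = (H + rotation) mod 360
New hue = (296 + 180) mod 360
= 476 mod 360
= 116°


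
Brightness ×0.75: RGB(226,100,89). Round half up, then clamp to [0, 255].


Multiply each channel by 0.75, round half up, clamp to [0, 255]
R: 226×0.75 = 169.5 → round → 170
G: 100×0.75 = 75
B: 89×0.75 = 66.75 → round → 67
= RGB(170, 75, 67)


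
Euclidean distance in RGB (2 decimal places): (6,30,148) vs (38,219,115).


d = √[(R₁-R₂)² + (G₁-G₂)² + (B₁-B₂)²]
d = √[(6-38)² + (30-219)² + (148-115)²]
d = √[1024 + 35721 + 1089]
d = √37834
d ≈ 194.51


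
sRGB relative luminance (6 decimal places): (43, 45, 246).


Linearize each channel (sRGB transfer function): c = v/255; c_lin = c/12.92 if c ≤ 0.04045, else ((c+0.055)/1.055)^2.4
  R: 43/255 ≈ 0.168627 > 0.04045 → ((0.168627+0.055)/1.055)^2.4 ≈ 0.024158
  G: 45/255 ≈ 0.176471 > 0.04045 → ((0.176471+0.055)/1.055)^2.4 ≈ 0.026241
  B: 246/255 ≈ 0.964706 > 0.04045 → ((0.964706+0.055)/1.055)^2.4 ≈ 0.921582
R_lin = 0.024158, G_lin = 0.026241, B_lin = 0.921582
L = 0.2126×R + 0.7152×G + 0.0722×B
L = 0.2126×0.024158 + 0.7152×0.026241 + 0.0722×0.921582
L ≈ 0.090442


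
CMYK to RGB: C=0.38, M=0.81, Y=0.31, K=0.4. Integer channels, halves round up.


R = 255 × (1-C) × (1-K) = 255 × 0.62 × 0.60 = 94.86 → 95
G = 255 × (1-M) × (1-K) = 255 × 0.19 × 0.60 = 29.07 → 29
B = 255 × (1-Y) × (1-K) = 255 × 0.69 × 0.60 = 105.57 → 106
= RGB(95, 29, 106)


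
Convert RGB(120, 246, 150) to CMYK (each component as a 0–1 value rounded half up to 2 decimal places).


R'=120/255≈0.4706, G'=246/255≈0.9647, B'=150/255≈0.5882
K = 1 - max(R',G',B') = 1 - 246/255 = 9/255 = 0.03529… → 0.04
(1-R'-K)/(1-K) simplifies to (max-R)/max with max = 246:
C = (246-120)/246 = 126/246 = 0.51219… → 0.51
M = (246-246)/246 = 0/246 = 0 → 0.00
Y = (246-150)/246 = 96/246 = 0.39024… → 0.39
= CMYK(0.51, 0.00, 0.39, 0.04)


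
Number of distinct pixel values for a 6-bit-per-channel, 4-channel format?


Total bits = 6 bits/channel × 4 channels = 24 bits
Distinct pixel values = 2^24
= 16,777,216 pixel values


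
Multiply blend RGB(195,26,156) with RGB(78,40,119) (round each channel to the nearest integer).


Multiply: C = A×B/255, rounded to nearest integer
R: 195×78/255 = 15210/255 ≈ 59.647 → 60
G: 26×40/255 = 1040/255 ≈ 4.078 → 4
B: 156×119/255 = 18564/255 ≈ 72.800 → 73
= RGB(60, 4, 73)


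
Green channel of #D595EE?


Color: #D595EE
R = D5 = 213
G = 95 = 149
B = EE = 238
Green = 149


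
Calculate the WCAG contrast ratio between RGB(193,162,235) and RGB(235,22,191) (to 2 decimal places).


Linearize each sRGB channel c=v/255: c/12.92 if c ≤ 0.04045 else ((c+0.055)/1.055)^2.4
L = 0.2126×R_lin + 0.7152×G_lin + 0.0722×B_lin
Color 1 (193,162,235):
  R=193: 193/255≈0.7569 > 0.04045 → ((0.7569+0.055)/1.055)^2.4 ≈ 0.53328
  G=162: 162/255≈0.6353 > 0.04045 → ((0.6353+0.055)/1.055)^2.4 ≈ 0.36131
  B=235: 235/255≈0.9216 > 0.04045 → ((0.9216+0.055)/1.055)^2.4 ≈ 0.83077
  L1 = 0.2126×0.53328 + 0.7152×0.36131 + 0.0722×0.83077 ≈ 0.43176
Color 2 (235,22,191):
  R=235: 235/255≈0.9216 > 0.04045 → ((0.9216+0.055)/1.055)^2.4 ≈ 0.83077
  G=22: 22/255≈0.0863 > 0.04045 → ((0.0863+0.055)/1.055)^2.4 ≈ 0.00802
  B=191: 191/255≈0.7490 > 0.04045 → ((0.7490+0.055)/1.055)^2.4 ≈ 0.52100
  L2 = 0.2126×0.83077 + 0.7152×0.00802 + 0.0722×0.52100 ≈ 0.21998
Lighter = 0.43176, Darker = 0.21998
Ratio = (L_lighter + 0.05) / (L_darker + 0.05)
Ratio = (0.43176 + 0.05) / (0.21998 + 0.05) = 0.48176 / 0.26998 ≈ 1.7845
Ratio ≈ 1.78:1


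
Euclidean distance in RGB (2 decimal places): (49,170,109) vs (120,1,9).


d = √[(R₁-R₂)² + (G₁-G₂)² + (B₁-B₂)²]
d = √[(49-120)² + (170-1)² + (109-9)²]
d = √[5041 + 28561 + 10000]
d = √43602
d ≈ 208.81


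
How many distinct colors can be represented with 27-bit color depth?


Colors = 2^bits = 2^27
= 134,217,728 colors


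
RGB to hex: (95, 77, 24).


R = 95 → 5F (hex)
G = 77 → 4D (hex)
B = 24 → 18 (hex)
Hex = #5F4D18


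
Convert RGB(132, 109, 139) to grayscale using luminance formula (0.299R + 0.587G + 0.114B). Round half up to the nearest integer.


Gray = 0.299×R + 0.587×G + 0.114×B
Gray = 0.299×132 + 0.587×109 + 0.114×139
Gray = 39.468 + 63.983 + 15.846
Gray = 119.297 → round half up → 119
Gray = 119


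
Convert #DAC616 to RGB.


DA → 218 (R)
C6 → 198 (G)
16 → 22 (B)
= RGB(218, 198, 22)


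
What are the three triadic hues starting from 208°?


Triadic: equally spaced at 120° intervals
H1 = 208°
H2 = (208 + 120) mod 360 = 328°
H3 = (208 + 240) mod 360 = 88°
Triadic = 208°, 328°, 88°


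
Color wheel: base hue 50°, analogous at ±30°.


Base hue: 50°
Left analog: (50 - 30) mod 360 = 20°
Right analog: (50 + 30) mod 360 = 80°
Analogous hues = 20° and 80°


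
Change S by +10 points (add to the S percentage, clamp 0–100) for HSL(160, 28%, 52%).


Original S = 28%
Adjustment = +10 percentage points
New S = 28 + (10) = 38
Clamp to [0, 100] → 38
= HSL(160°, 38%, 52%)


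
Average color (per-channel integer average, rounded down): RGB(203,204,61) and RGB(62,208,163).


Midpoint: each channel = ⌊(C₁+C₂)/2⌋
R: ⌊(203+62)/2⌋ = 132
G: ⌊(204+208)/2⌋ = 206
B: ⌊(61+163)/2⌋ = 112
= RGB(132, 206, 112)


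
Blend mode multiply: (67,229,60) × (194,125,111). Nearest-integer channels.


Multiply: C = A×B/255, rounded to nearest integer
R: 67×194/255 = 12998/255 ≈ 50.973 → 51
G: 229×125/255 = 28625/255 ≈ 112.255 → 112
B: 60×111/255 = 6660/255 ≈ 26.118 → 26
= RGB(51, 112, 26)


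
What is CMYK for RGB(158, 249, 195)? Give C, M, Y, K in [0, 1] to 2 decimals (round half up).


R'=158/255≈0.6196, G'=249/255≈0.9765, B'=195/255≈0.7647
K = 1 - max(R',G',B') = 1 - 249/255 = 6/255 = 0.02352… → 0.02
(1-R'-K)/(1-K) simplifies to (max-R)/max with max = 249:
C = (249-158)/249 = 91/249 = 0.36546… → 0.37
M = (249-249)/249 = 0/249 = 0 → 0.00
Y = (249-195)/249 = 54/249 = 0.21686… → 0.22
= CMYK(0.37, 0.00, 0.22, 0.02)


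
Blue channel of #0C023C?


Color: #0C023C
R = 0C = 12
G = 02 = 2
B = 3C = 60
Blue = 60


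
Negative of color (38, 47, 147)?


Invert: (255-R, 255-G, 255-B)
R: 255-38 = 217
G: 255-47 = 208
B: 255-147 = 108
= RGB(217, 208, 108)


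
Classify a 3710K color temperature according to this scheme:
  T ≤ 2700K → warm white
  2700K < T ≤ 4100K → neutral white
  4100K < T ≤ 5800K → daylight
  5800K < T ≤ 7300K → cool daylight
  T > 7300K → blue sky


Temperature: 3710K
2700K < 3710K ≤ 4100K → neutral white
Classification: neutral white


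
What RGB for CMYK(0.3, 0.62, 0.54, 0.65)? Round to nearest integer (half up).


R = 255 × (1-C) × (1-K) = 255 × 0.70 × 0.35 = 62.475 → 62
G = 255 × (1-M) × (1-K) = 255 × 0.38 × 0.35 = 33.915 → 34
B = 255 × (1-Y) × (1-K) = 255 × 0.46 × 0.35 = 41.055 → 41
= RGB(62, 34, 41)


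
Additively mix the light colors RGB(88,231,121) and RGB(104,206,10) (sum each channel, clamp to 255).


Additive: each channel = min(255, C₁+C₂)
R: 88+104 = 192 → 192
G: 231+206 = 437 → 255
B: 121+10 = 131 → 131
= RGB(192, 255, 131)


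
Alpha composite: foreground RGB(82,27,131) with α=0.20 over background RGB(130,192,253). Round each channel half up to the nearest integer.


C = α×F + (1-α)×B, with 1-α = 0.80
R: 0.20×82 + 0.80×130 = 16.40 + 104.00 = 120.40 → 120
G: 0.20×27 + 0.80×192 = 5.40 + 153.60 = 159.00 → 159
B: 0.20×131 + 0.80×253 = 26.20 + 202.40 = 228.60 → 229
= RGB(120, 159, 229)


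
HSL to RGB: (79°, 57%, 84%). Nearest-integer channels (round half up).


H=79°, S=0.57, L=0.84
C = (1-|2L-1|)×S = (1-|0.68|)×0.57 = 0.1824
H' = H/60 = 79/60 ≈ 1.3167; X = C×(1-|H' mod 2 - 1|) = 0.12464
m = L - C/2 = 0.84 - 0.0912 = 0.7488
Sector ⌊H'⌋ = 1 → (R',G',B') = (0.12464, 0.1824, 0.0)
RGB = ((R'+m)×255, (G'+m)×255, (B'+m)×255) = (222.7272, 237.456, 190.944)
Round half up → RGB(223, 237, 191)


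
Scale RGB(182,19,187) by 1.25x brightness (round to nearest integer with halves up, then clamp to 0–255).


Multiply each channel by 1.25, round half up, clamp to [0, 255]
R: 182×1.25 = 227.5 → round → 228
G: 19×1.25 = 23.75 → round → 24
B: 187×1.25 = 233.75 → round → 234
= RGB(228, 24, 234)


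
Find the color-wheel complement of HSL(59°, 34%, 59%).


Complement = opposite side of color wheel = hue + 180°
H' = (59 + 180) mod 360 = 239°
S and L unchanged.
= HSL(239°, 34%, 59%)


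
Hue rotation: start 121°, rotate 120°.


New hue = (H + rotation) mod 360
New hue = (121 + 120) mod 360
= 241 mod 360
= 241°


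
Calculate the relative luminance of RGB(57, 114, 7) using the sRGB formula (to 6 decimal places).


Linearize each channel (sRGB transfer function): c = v/255; c_lin = c/12.92 if c ≤ 0.04045, else ((c+0.055)/1.055)^2.4
  R: 57/255 ≈ 0.223529 > 0.04045 → ((0.223529+0.055)/1.055)^2.4 ≈ 0.040915
  G: 114/255 ≈ 0.447059 > 0.04045 → ((0.447059+0.055)/1.055)^2.4 ≈ 0.168269
  B: 7/255 ≈ 0.027451 ≤ 0.04045 → 0.027451/12.92 ≈ 0.002125
R_lin = 0.040915, G_lin = 0.168269, B_lin = 0.002125
L = 0.2126×R + 0.7152×G + 0.0722×B
L = 0.2126×0.040915 + 0.7152×0.168269 + 0.0722×0.002125
L ≈ 0.129198


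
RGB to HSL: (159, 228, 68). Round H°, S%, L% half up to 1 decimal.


Normalize: R'=159/255≈0.6235, G'=228/255≈0.8941, B'=68/255≈0.2667
Max=228/255, Min=68/255, Δ=Max-Min=160/255
L = (Max+Min)/2 = (228+68)/510 = 296/510 = 0.58039… → L = 58.0%
L > 0.5 → S = Δ/(2-Max-Min) = 160/(510-228-68) = 160/214 = 0.74766… → S = 74.8%
(the 1/255 factors cancel in S and H, so raw channel differences can be used)
Max is G' → H = 60 × ((B-R)/Δ + 2) = 60 × ((68-159)/160 + 2)
  -91/160 + 2 = -0.5687… + 2 = 1.4312…
  H = 60 × 1.4312… = 85.875° → H = 85.9°
= HSL(85.9°, 74.8%, 58.0%)


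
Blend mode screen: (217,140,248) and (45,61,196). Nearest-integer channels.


Screen: C = 255 - (255-A)×(255-B)/255, rounded to nearest integer
R: 255 - (255-217)×(255-45)/255 = 255 - 7980/255 ≈ 255 - 31.294 = 223.706 → 224
G: 255 - (255-140)×(255-61)/255 = 255 - 22310/255 ≈ 255 - 87.490 = 167.510 → 168
B: 255 - (255-248)×(255-196)/255 = 255 - 413/255 ≈ 255 - 1.620 = 253.380 → 253
= RGB(224, 168, 253)


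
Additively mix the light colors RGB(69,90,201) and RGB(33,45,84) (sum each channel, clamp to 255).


Additive: each channel = min(255, C₁+C₂)
R: 69+33 = 102 → 102
G: 90+45 = 135 → 135
B: 201+84 = 285 → 255
= RGB(102, 135, 255)


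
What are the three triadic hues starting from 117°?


Triadic: equally spaced at 120° intervals
H1 = 117°
H2 = (117 + 120) mod 360 = 237°
H3 = (117 + 240) mod 360 = 357°
Triadic = 117°, 237°, 357°


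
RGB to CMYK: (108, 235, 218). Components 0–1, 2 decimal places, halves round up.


R'=108/255≈0.4235, G'=235/255≈0.9216, B'=218/255≈0.8549
K = 1 - max(R',G',B') = 1 - 235/255 = 20/255 = 0.07843… → 0.08
(1-R'-K)/(1-K) simplifies to (max-R)/max with max = 235:
C = (235-108)/235 = 127/235 = 0.54042… → 0.54
M = (235-235)/235 = 0/235 = 0 → 0.00
Y = (235-218)/235 = 17/235 = 0.07234… → 0.07
= CMYK(0.54, 0.00, 0.07, 0.08)


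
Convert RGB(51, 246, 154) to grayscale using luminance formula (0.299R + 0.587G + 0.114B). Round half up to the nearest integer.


Gray = 0.299×R + 0.587×G + 0.114×B
Gray = 0.299×51 + 0.587×246 + 0.114×154
Gray = 15.249 + 144.402 + 17.556
Gray = 177.207 → round half up → 177
Gray = 177


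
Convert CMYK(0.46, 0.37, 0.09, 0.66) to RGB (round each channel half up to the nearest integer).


R = 255 × (1-C) × (1-K) = 255 × 0.54 × 0.34 = 46.818 → 47
G = 255 × (1-M) × (1-K) = 255 × 0.63 × 0.34 = 54.621 → 55
B = 255 × (1-Y) × (1-K) = 255 × 0.91 × 0.34 = 78.897 → 79
= RGB(47, 55, 79)


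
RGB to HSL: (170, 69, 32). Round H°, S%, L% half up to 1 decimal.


Normalize: R'=170/255≈0.6667, G'=69/255≈0.2706, B'=32/255≈0.1255
Max=170/255, Min=32/255, Δ=Max-Min=138/255
L = (Max+Min)/2 = (170+32)/510 = 202/510 = 0.39607… → L = 39.6%
L ≤ 0.5 → S = Δ/(Max+Min) = 138/(170+32) = 138/202 = 0.68316… → S = 68.3%
(the 1/255 factors cancel in S and H, so raw channel differences can be used)
Max is R' → H = 60 × (((G-B)/Δ) mod 6) = 60 × (((69-32)/138) mod 6)
  37/138 = 0.2681…
  H = 60 × 0.2681… = 16.086…° → H = 16.1°
= HSL(16.1°, 68.3%, 39.6%)


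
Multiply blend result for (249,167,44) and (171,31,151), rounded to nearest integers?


Multiply: C = A×B/255, rounded to nearest integer
R: 249×171/255 = 42579/255 ≈ 166.976 → 167
G: 167×31/255 = 5177/255 ≈ 20.302 → 20
B: 44×151/255 = 6644/255 ≈ 26.055 → 26
= RGB(167, 20, 26)


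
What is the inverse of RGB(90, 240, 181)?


Invert: (255-R, 255-G, 255-B)
R: 255-90 = 165
G: 255-240 = 15
B: 255-181 = 74
= RGB(165, 15, 74)


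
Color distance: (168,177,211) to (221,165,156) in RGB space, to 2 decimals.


d = √[(R₁-R₂)² + (G₁-G₂)² + (B₁-B₂)²]
d = √[(168-221)² + (177-165)² + (211-156)²]
d = √[2809 + 144 + 3025]
d = √5978
d ≈ 77.32


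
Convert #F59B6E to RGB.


F5 → 245 (R)
9B → 155 (G)
6E → 110 (B)
= RGB(245, 155, 110)


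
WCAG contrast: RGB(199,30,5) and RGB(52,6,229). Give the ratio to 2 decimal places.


Linearize each sRGB channel c=v/255: c/12.92 if c ≤ 0.04045 else ((c+0.055)/1.055)^2.4
L = 0.2126×R_lin + 0.7152×G_lin + 0.0722×B_lin
Color 1 (199,30,5):
  R=199: 199/255≈0.7804 > 0.04045 → ((0.7804+0.055)/1.055)^2.4 ≈ 0.57112
  G=30: 30/255≈0.1176 > 0.04045 → ((0.1176+0.055)/1.055)^2.4 ≈ 0.01298
  B=5: 5/255≈0.0196 ≤ 0.04045 → 0.0196/12.92 ≈ 0.00152
  L1 = 0.2126×0.57112 + 0.7152×0.01298 + 0.0722×0.00152 ≈ 0.13082
Color 2 (52,6,229):
  R=52: 52/255≈0.2039 > 0.04045 → ((0.2039+0.055)/1.055)^2.4 ≈ 0.03434
  G=6: 6/255≈0.0235 ≤ 0.04045 → 0.0235/12.92 ≈ 0.00182
  B=229: 229/255≈0.8980 > 0.04045 → ((0.8980+0.055)/1.055)^2.4 ≈ 0.78354
  L2 = 0.2126×0.03434 + 0.7152×0.00182 + 0.0722×0.78354 ≈ 0.06517
Lighter = 0.13082, Darker = 0.06517
Ratio = (L_lighter + 0.05) / (L_darker + 0.05)
Ratio = (0.13082 + 0.05) / (0.06517 + 0.05) = 0.18082 / 0.11517 ≈ 1.5699
Ratio ≈ 1.57:1


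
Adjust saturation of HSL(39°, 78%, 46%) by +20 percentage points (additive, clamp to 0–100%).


Original S = 78%
Adjustment = +20 percentage points
New S = 78 + (20) = 98
Clamp to [0, 100] → 98
= HSL(39°, 98%, 46%)
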